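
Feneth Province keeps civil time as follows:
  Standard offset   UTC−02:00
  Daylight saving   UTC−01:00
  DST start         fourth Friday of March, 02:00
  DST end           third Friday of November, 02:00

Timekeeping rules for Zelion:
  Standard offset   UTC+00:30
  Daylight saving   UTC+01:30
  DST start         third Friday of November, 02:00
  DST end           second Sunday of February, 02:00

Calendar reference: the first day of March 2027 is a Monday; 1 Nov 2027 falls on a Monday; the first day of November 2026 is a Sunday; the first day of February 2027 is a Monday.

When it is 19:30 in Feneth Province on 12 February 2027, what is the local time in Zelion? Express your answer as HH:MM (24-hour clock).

1 March 2027 is a Monday, so the first Friday is March 5 and the fourth is March 26.
1 November 2027 is a Monday, so the first Friday is November 5 and the third is November 19.
12 February 2027 does not fall between 26 March and 19 November, so daylight saving is not in effect and Feneth Province is at UTC−02:00.
19:30 Feneth Province + 2h = 21:30 UTC.
1 November 2026 is a Sunday, so the first Friday is November 6 and the third is November 20.
1 February 2027 is a Monday, so the first Sunday is February 7 and the second is February 14.
At the standard offset (UTC+00:30), 21:30 UTC + 0h30m = 22:00 Zelion standard time.
The standard-time date in Zelion, 12 February 2027, falls between 20 November 2026 and 14 February 2027, so daylight saving is in effect and Zelion is at UTC+01:30.
21:30 UTC + 1h30m = 23:00 Zelion.

23:00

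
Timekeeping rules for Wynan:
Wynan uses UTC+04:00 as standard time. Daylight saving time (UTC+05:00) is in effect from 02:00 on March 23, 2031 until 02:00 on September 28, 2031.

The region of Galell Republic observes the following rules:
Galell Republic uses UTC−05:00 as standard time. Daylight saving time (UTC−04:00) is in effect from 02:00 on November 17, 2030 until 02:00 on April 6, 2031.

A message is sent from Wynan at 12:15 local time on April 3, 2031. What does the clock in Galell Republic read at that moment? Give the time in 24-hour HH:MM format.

Daylight saving runs 23 March – 28 September; April 3, 2031 is inside that window, so Wynan is at UTC+05:00.
12:15 Wynan − 5h = 07:15 UTC.
At the standard offset (UTC−05:00), 07:15 UTC − 5h = 02:15 Galell Republic standard time.
The standard-time date in Galell Republic, April 3, 2031, lies within the daylight-saving period (17 November 2030 – 6 April 2031), so Galell Republic is on daylight time, UTC−04:00.
07:15 UTC − 4h = 03:15 Galell Republic.

03:15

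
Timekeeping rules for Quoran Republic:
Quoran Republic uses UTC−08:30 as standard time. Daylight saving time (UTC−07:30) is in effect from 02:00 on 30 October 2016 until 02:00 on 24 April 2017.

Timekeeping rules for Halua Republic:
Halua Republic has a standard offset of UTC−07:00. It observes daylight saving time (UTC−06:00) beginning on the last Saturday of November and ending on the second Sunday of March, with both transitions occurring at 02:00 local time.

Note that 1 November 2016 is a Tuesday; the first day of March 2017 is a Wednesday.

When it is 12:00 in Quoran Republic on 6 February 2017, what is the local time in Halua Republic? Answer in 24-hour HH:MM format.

13:30

Daylight saving runs 30 October 2016 – 24 April 2017; 6 February 2017 is inside that window, so Quoran Republic is at UTC−07:30.
12:00 Quoran Republic + 7h30m = 19:30 UTC.
1 November 2016 is a Tuesday, so Saturdays fall on 5, 12, 19, 26; the last is November 26.
1 March 2017 is a Wednesday, so the first Sunday is March 5 and the second is March 12.
At the standard offset (UTC−07:00), 19:30 UTC − 7h = 12:30 Halua Republic standard time.
The standard-time date in Halua Republic, 6 February 2017, falls between 26 November 2016 and 12 March 2017, so daylight saving is in effect and Halua Republic is at UTC−06:00.
19:30 UTC − 6h = 13:30 Halua Republic.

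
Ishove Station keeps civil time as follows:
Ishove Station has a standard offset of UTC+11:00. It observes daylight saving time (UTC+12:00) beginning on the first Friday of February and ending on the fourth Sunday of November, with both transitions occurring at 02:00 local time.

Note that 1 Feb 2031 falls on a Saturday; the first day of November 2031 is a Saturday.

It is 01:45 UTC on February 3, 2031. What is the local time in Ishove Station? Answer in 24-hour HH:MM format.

12:45

1 February 2031 is a Saturday, so the first Friday is February 7.
1 November 2031 is a Saturday, so the first Sunday is November 2 and the fourth is November 23.
At the standard offset (UTC+11:00), 01:45 UTC + 11h = 12:45 Ishove Station standard time.
The standard-time date in Ishove Station, February 3, 2031, is outside the daylight-saving period (7 February – 23 November), so Ishove Station is on standard time, UTC+11:00.
01:45 UTC + 11h = 12:45 local.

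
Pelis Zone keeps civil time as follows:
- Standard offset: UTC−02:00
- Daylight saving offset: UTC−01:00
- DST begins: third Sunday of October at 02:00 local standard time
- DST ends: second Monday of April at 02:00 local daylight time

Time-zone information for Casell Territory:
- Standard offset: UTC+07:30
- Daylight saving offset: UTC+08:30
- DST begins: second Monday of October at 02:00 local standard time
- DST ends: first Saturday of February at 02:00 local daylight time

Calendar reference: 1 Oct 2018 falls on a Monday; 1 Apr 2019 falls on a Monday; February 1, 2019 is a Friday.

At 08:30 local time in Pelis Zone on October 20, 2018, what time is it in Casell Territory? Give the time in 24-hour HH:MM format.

19:00

1 October 2018 is a Monday, so the first Sunday is October 7 and the third is October 21.
1 April 2019 is a Monday, so the first Monday is April 1 and the second is April 8.
October 20, 2018 is outside the daylight-saving period (21 October 2018 – 8 April 2019), so Pelis Zone is on standard time, UTC−02:00.
08:30 Pelis Zone + 2h = 10:30 UTC.
1 October 2018 is a Monday, so the first Monday is October 1 and the second is October 8.
1 February 2019 is a Friday, so the first Saturday is February 2.
At the standard offset (UTC+07:30), 10:30 UTC + 7h30m = 18:00 Casell Territory standard time.
Daylight saving runs 8 October 2018 – 2 February 2019; the standard-time date in Casell Territory, October 20, 2018, is inside that window, so Casell Territory is at UTC+08:30.
10:30 UTC + 8h30m = 19:00 Casell Territory.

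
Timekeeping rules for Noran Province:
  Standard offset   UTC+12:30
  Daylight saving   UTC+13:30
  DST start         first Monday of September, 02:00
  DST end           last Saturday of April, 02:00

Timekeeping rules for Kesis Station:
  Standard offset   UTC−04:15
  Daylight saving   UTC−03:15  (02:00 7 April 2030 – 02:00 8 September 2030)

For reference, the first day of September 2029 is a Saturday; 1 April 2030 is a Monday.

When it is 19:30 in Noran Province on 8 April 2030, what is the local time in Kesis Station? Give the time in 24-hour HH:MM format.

1 September 2029 is a Saturday, so the first Monday is September 3.
1 April 2030 is a Monday, so Saturdays fall on 6, 13, 20, 27; the last is April 27.
Daylight saving runs 3 September 2029 – 27 April 2030; 8 April 2030 is inside that window, so Noran Province is at UTC+13:30.
19:30 Noran Province − 13h30m = 06:00 UTC.
At the standard offset (UTC−04:15), 06:00 UTC − 4h15m = 01:45 Kesis Station standard time.
The standard-time date in Kesis Station, 8 April 2030, falls between 7 April and 8 September, so daylight saving is in effect and Kesis Station is at UTC−03:15.
06:00 UTC − 3h15m = 02:45 Kesis Station.

02:45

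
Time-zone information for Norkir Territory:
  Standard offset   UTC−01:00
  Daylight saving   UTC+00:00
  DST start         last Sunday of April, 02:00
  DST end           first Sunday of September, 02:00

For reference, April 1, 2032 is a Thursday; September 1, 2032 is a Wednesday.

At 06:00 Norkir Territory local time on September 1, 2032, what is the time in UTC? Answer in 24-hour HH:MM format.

06:00

1 April 2032 is a Thursday, so Sundays fall on 4, 11, 18, 25; the last is April 25.
1 September 2032 is a Wednesday, so the first Sunday is September 5.
Daylight saving runs 25 April – 5 September; September 1, 2032 is inside that window, so Norkir Territory is at UTC+00:00.
06:00 local − 0h = 06:00 UTC.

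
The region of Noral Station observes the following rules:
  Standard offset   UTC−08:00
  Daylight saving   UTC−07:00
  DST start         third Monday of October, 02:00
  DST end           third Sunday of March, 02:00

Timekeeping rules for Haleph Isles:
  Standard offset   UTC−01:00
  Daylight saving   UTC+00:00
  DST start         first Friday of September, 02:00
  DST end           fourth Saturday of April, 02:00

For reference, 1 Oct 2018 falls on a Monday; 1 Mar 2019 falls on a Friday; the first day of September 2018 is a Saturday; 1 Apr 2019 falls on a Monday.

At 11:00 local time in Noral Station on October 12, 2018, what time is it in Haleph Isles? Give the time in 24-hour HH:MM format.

1 October 2018 is a Monday, so the first Monday is October 1 and the third is October 15.
1 March 2019 is a Friday, so the first Sunday is March 3 and the third is March 17.
Daylight saving runs 15 October 2018 – 17 March 2019; October 12, 2018 is outside that window, so Noral Station is on standard time at UTC−08:00.
11:00 Noral Station + 8h = 19:00 UTC.
1 September 2018 is a Saturday, so the first Friday is September 7.
1 April 2019 is a Monday, so the first Saturday is April 6 and the fourth is April 27.
At the standard offset (UTC−01:00), 19:00 UTC − 1h = 18:00 Haleph Isles standard time.
Daylight saving runs 7 September 2018 – 27 April 2019; the standard-time date in Haleph Isles, October 12, 2018, is inside that window, so Haleph Isles is at UTC+00:00.
19:00 UTC + 0h = 19:00 Haleph Isles.

19:00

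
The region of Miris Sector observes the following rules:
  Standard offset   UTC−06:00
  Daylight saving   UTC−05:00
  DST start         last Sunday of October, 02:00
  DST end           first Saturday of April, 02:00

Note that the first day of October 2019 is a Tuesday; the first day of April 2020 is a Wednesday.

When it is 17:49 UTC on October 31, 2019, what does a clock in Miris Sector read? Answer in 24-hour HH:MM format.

1 October 2019 is a Tuesday, so Sundays fall on 6, 13, 20, 27; the last is October 27.
1 April 2020 is a Wednesday, so the first Saturday is April 4.
At the standard offset (UTC−06:00), 17:49 UTC − 6h = 11:49 Miris Sector standard time.
The standard-time date in Miris Sector, October 31, 2019, lies within the daylight-saving period (27 October 2019 – 4 April 2020), so Miris Sector is on daylight time, UTC−05:00.
17:49 UTC − 5h = 12:49 local.

12:49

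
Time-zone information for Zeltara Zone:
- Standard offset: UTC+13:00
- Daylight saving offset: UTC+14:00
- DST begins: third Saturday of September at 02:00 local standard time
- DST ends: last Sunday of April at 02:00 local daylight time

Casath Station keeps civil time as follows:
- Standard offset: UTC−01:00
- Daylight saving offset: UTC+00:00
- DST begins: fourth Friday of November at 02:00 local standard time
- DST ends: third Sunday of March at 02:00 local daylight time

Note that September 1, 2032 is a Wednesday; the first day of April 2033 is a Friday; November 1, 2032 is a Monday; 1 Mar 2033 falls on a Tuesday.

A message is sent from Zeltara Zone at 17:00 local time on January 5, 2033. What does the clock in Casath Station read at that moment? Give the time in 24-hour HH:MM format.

1 September 2032 is a Wednesday, so the first Saturday is September 4 and the third is September 18.
1 April 2033 is a Friday, so Sundays fall on 3, 10, 17, 24; the last is April 24.
January 5, 2033 falls between 18 September 2032 and 24 April 2033, so daylight saving is in effect and Zeltara Zone is at UTC+14:00.
17:00 Zeltara Zone − 14h = 03:00 UTC.
1 November 2032 is a Monday, so the first Friday is November 5 and the fourth is November 26.
1 March 2033 is a Tuesday, so the first Sunday is March 6 and the third is March 20.
At the standard offset (UTC−01:00), 03:00 UTC − 1h = 02:00 Casath Station standard time.
The standard-time date in Casath Station, January 5, 2033, falls between 26 November 2032 and 20 March 2033, so daylight saving is in effect and Casath Station is at UTC+00:00.
03:00 UTC + 0h = 03:00 Casath Station.

03:00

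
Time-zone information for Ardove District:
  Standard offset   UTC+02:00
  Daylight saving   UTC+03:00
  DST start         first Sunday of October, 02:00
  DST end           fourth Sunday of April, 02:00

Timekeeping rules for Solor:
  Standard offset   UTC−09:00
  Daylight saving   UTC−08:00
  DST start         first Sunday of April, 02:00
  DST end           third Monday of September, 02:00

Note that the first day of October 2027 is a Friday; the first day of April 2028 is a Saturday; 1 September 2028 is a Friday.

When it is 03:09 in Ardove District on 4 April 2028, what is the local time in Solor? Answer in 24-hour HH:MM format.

16:09

1 October 2027 is a Friday, so the first Sunday is October 3.
1 April 2028 is a Saturday, so the first Sunday is April 2 and the fourth is April 23.
Daylight saving runs 3 October 2027 – 23 April 2028; 4 April 2028 is inside that window, so Ardove District is at UTC+03:00.
03:09 Ardove District − 3h = 00:09 UTC.
1 April 2028 is a Saturday, so the first Sunday is April 2.
1 September 2028 is a Friday, so the first Monday is September 4 and the third is September 18.
At the standard offset (UTC−09:00), 00:09 UTC − 9h = 15:09 Solor standard time (rolling into the previous day, 3 April 2028).
The standard-time date in Solor, 3 April 2028, falls between 2 April and 18 September, so daylight saving is in effect and Solor is at UTC−08:00.
00:09 UTC − 8h = 16:09 Solor (rolling into the previous day, 3 April 2028).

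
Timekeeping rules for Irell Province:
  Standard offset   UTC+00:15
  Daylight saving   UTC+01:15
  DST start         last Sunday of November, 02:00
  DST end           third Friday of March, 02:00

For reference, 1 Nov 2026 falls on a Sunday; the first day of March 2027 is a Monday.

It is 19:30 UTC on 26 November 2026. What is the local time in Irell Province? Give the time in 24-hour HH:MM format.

19:45

1 November 2026 is a Sunday, so Sundays fall on 1, 8, 15, 22, 29; the last is November 29.
1 March 2027 is a Monday, so the first Friday is March 5 and the third is March 19.
At the standard offset (UTC+00:15), 19:30 UTC + 0h15m = 19:45 Irell Province standard time.
The standard-time date in Irell Province, 26 November 2026, is outside the daylight-saving period (29 November 2026 – 19 March 2027), so Irell Province is on standard time, UTC+00:15.
19:30 UTC + 0h15m = 19:45 local.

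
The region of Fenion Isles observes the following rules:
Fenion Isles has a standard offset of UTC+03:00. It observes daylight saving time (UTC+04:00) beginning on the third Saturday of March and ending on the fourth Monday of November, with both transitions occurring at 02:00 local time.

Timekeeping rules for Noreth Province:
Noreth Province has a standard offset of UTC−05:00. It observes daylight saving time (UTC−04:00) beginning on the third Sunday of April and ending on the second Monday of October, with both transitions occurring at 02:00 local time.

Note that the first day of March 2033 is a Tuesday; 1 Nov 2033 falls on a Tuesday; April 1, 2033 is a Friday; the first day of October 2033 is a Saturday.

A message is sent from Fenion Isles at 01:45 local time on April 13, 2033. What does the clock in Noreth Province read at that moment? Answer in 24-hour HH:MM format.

16:45

1 March 2033 is a Tuesday, so the first Saturday is March 5 and the third is March 19.
1 November 2033 is a Tuesday, so the first Monday is November 7 and the fourth is November 28.
Daylight saving runs 19 March – 28 November; April 13, 2033 is inside that window, so Fenion Isles is at UTC+04:00.
01:45 Fenion Isles − 4h = 21:45 UTC (rolling into the previous day, 12 April 2033).
1 April 2033 is a Friday, so the first Sunday is April 3 and the third is April 17.
1 October 2033 is a Saturday, so the first Monday is October 3 and the second is October 10.
At the standard offset (UTC−05:00), 21:45 UTC − 5h = 16:45 Noreth Province standard time.
The standard-time date in Noreth Province, April 12, 2033, is outside the daylight-saving period (17 April – 10 October), so Noreth Province is on standard time, UTC−05:00.
21:45 UTC − 5h = 16:45 Noreth Province.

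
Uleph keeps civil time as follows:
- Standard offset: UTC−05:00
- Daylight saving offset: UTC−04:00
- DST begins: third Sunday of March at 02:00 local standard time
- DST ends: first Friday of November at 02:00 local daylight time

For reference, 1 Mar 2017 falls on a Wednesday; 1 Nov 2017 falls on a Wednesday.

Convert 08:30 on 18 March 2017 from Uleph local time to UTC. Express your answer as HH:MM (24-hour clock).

1 March 2017 is a Wednesday, so the first Sunday is March 5 and the third is March 19.
1 November 2017 is a Wednesday, so the first Friday is November 3.
18 March 2017 does not fall between 19 March and 3 November, so daylight saving is not in effect and Uleph is at UTC−05:00.
08:30 local + 5h = 13:30 UTC.

13:30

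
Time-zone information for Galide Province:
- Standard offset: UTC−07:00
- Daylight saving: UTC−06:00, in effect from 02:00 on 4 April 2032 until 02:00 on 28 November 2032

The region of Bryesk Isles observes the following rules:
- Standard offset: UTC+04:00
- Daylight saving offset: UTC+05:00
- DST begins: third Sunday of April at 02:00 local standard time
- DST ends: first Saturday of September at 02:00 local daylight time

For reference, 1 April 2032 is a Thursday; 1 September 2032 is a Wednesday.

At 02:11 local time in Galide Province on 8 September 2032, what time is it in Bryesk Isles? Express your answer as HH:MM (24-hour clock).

Daylight saving runs 4 April – 28 November; 8 September 2032 is inside that window, so Galide Province is at UTC−06:00.
02:11 Galide Province + 6h = 08:11 UTC.
1 April 2032 is a Thursday, so the first Sunday is April 4 and the third is April 18.
1 September 2032 is a Wednesday, so the first Saturday is September 4.
At the standard offset (UTC+04:00), 08:11 UTC + 4h = 12:11 Bryesk Isles standard time.
The standard-time date in Bryesk Isles, 8 September 2032, is outside the daylight-saving period (18 April – 4 September), so Bryesk Isles is on standard time, UTC+04:00.
08:11 UTC + 4h = 12:11 Bryesk Isles.

12:11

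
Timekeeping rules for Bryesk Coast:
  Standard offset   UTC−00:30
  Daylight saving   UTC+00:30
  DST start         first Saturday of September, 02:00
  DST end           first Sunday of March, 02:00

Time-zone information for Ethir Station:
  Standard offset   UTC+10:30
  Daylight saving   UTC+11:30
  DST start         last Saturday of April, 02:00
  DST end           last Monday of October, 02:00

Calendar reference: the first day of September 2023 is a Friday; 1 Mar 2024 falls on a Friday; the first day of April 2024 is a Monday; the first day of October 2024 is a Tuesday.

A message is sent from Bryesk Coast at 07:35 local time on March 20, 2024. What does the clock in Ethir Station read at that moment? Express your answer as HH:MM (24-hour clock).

1 September 2023 is a Friday, so the first Saturday is September 2.
1 March 2024 is a Friday, so the first Sunday is March 3.
Daylight saving runs 2 September 2023 – 3 March 2024; March 20, 2024 is outside that window, so Bryesk Coast is on standard time at UTC−00:30.
07:35 Bryesk Coast + 0h30m = 08:05 UTC.
1 April 2024 is a Monday, so Saturdays fall on 6, 13, 20, 27; the last is April 27.
1 October 2024 is a Tuesday, so Mondays fall on 7, 14, 21, 28; the last is October 28.
At the standard offset (UTC+10:30), 08:05 UTC + 10h30m = 18:35 Ethir Station standard time.
Daylight saving runs 27 April – 28 October; the standard-time date in Ethir Station, March 20, 2024, is outside that window, so Ethir Station is on standard time at UTC+10:30.
08:05 UTC + 10h30m = 18:35 Ethir Station.

18:35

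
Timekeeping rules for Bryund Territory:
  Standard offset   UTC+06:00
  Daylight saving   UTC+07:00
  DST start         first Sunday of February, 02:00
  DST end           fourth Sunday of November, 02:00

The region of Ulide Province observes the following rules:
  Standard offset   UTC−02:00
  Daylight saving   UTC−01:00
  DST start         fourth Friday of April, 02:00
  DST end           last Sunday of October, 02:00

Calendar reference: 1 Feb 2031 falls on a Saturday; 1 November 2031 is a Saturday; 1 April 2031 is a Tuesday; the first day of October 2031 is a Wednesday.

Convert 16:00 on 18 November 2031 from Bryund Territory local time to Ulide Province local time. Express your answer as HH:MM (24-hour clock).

1 February 2031 is a Saturday, so the first Sunday is February 2.
1 November 2031 is a Saturday, so the first Sunday is November 2 and the fourth is November 23.
Daylight saving runs 2 February – 23 November; 18 November 2031 is inside that window, so Bryund Territory is at UTC+07:00.
16:00 Bryund Territory − 7h = 09:00 UTC.
1 April 2031 is a Tuesday, so the first Friday is April 4 and the fourth is April 25.
1 October 2031 is a Wednesday, so Sundays fall on 5, 12, 19, 26; the last is October 26.
At the standard offset (UTC−02:00), 09:00 UTC − 2h = 07:00 Ulide Province standard time.
Daylight saving runs 25 April – 26 October; the standard-time date in Ulide Province, 18 November 2031, is outside that window, so Ulide Province is on standard time at UTC−02:00.
09:00 UTC − 2h = 07:00 Ulide Province.

07:00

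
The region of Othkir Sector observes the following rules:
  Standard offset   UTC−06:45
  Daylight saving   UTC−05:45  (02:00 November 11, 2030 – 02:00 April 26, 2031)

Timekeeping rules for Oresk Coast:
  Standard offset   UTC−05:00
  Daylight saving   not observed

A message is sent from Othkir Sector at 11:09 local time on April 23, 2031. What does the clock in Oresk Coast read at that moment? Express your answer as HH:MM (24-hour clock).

11:54

April 23, 2031 falls between 11 November 2030 and 26 April 2031, so daylight saving is in effect and Othkir Sector is at UTC−05:45.
11:09 Othkir Sector + 5h45m = 16:54 UTC.
Oresk Coast stays on UTC−05:00 all year.
16:54 UTC − 5h = 11:54 Oresk Coast.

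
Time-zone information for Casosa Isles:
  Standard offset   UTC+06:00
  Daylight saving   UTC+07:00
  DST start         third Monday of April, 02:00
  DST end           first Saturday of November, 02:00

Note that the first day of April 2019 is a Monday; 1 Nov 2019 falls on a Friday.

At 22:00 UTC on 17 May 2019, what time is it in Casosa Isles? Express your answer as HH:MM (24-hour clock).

05:00

1 April 2019 is a Monday, so the first Monday is April 1 and the third is April 15.
1 November 2019 is a Friday, so the first Saturday is November 2.
At the standard offset (UTC+06:00), 22:00 UTC + 6h = 04:00 Casosa Isles standard time (rolling into the next day, 18 May 2019).
The standard-time date in Casosa Isles, 18 May 2019, falls between 15 April and 2 November, so daylight saving is in effect and Casosa Isles is at UTC+07:00.
22:00 UTC + 7h = 05:00 local (rolling into the next day, 18 May 2019).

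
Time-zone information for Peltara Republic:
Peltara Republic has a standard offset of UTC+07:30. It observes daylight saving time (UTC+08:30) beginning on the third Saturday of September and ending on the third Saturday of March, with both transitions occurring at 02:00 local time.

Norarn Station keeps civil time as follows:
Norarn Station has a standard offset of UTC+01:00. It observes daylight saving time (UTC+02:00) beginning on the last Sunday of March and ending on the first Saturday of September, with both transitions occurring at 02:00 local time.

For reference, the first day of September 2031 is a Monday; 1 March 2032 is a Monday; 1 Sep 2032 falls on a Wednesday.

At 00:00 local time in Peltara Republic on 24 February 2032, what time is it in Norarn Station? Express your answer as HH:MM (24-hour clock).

1 September 2031 is a Monday, so the first Saturday is September 6 and the third is September 20.
1 March 2032 is a Monday, so the first Saturday is March 6 and the third is March 20.
Daylight saving runs 20 September 2031 – 20 March 2032; 24 February 2032 is inside that window, so Peltara Republic is at UTC+08:30.
00:00 Peltara Republic − 8h30m = 15:30 UTC (rolling into the previous day, 23 February 2032).
1 March 2032 is a Monday, so Sundays fall on 7, 14, 21, 28; the last is March 28.
1 September 2032 is a Wednesday, so the first Saturday is September 4.
At the standard offset (UTC+01:00), 15:30 UTC + 1h = 16:30 Norarn Station standard time.
The standard-time date in Norarn Station, 23 February 2032, does not fall between 28 March and 4 September, so daylight saving is not in effect and Norarn Station is at UTC+01:00.
15:30 UTC + 1h = 16:30 Norarn Station.

16:30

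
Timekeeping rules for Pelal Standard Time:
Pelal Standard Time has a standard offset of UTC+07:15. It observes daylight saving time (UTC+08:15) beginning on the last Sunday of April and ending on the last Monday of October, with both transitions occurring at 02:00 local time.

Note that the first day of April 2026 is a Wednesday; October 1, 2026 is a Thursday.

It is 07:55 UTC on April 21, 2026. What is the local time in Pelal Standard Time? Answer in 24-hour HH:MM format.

15:10

1 April 2026 is a Wednesday, so Sundays fall on 5, 12, 19, 26; the last is April 26.
1 October 2026 is a Thursday, so Mondays fall on 5, 12, 19, 26; the last is October 26.
At the standard offset (UTC+07:15), 07:55 UTC + 7h15m = 15:10 Pelal Standard Time standard time.
The standard-time date in Pelal Standard Time, April 21, 2026, does not fall between 26 April and 26 October, so daylight saving is not in effect and Pelal Standard Time is at UTC+07:15.
07:55 UTC + 7h15m = 15:10 local.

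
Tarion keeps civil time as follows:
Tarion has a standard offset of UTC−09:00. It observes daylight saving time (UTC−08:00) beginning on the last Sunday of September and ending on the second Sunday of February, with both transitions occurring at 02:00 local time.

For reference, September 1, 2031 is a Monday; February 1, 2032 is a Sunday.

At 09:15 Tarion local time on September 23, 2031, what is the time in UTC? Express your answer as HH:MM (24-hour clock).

18:15

1 September 2031 is a Monday, so Sundays fall on 7, 14, 21, 28; the last is September 28.
1 February 2032 is a Sunday, so the first Sunday is February 1 and the second is February 8.
Daylight saving runs 28 September 2031 – 8 February 2032; September 23, 2031 is outside that window, so Tarion is on standard time at UTC−09:00.
09:15 local + 9h = 18:15 UTC.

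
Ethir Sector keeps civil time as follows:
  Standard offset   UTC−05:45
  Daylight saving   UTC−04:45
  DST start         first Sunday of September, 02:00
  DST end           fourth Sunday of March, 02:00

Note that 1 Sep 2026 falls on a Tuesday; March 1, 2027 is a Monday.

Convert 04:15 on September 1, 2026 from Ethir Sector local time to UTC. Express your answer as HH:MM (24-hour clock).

1 September 2026 is a Tuesday, so the first Sunday is September 6.
1 March 2027 is a Monday, so the first Sunday is March 7 and the fourth is March 28.
September 1, 2026 does not fall between 6 September 2026 and 28 March 2027, so daylight saving is not in effect and Ethir Sector is at UTC−05:45.
04:15 local + 5h45m = 10:00 UTC.

10:00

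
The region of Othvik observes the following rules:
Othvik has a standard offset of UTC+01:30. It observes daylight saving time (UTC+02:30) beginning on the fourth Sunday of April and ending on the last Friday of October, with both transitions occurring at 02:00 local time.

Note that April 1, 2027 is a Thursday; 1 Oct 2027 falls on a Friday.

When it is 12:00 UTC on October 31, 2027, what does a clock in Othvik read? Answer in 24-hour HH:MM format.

13:30

1 April 2027 is a Thursday, so the first Sunday is April 4 and the fourth is April 25.
1 October 2027 is a Friday, so Fridays fall on 1, 8, 15, 22, 29; the last is October 29.
At the standard offset (UTC+01:30), 12:00 UTC + 1h30m = 13:30 Othvik standard time.
The standard-time date in Othvik, October 31, 2027, is outside the daylight-saving period (25 April – 29 October), so Othvik is on standard time, UTC+01:30.
12:00 UTC + 1h30m = 13:30 local.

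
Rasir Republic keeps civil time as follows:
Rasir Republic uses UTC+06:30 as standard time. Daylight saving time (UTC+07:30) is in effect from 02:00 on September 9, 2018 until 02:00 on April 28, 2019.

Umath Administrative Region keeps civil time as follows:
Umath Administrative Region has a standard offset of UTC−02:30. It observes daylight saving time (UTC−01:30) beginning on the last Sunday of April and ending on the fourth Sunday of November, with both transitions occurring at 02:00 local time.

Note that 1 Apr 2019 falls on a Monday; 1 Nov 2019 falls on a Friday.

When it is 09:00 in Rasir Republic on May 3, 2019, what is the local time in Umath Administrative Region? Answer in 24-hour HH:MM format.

01:00

May 3, 2019 is outside the daylight-saving period (9 September 2018 – 28 April 2019), so Rasir Republic is on standard time, UTC+06:30.
09:00 Rasir Republic − 6h30m = 02:30 UTC.
1 April 2019 is a Monday, so Sundays fall on 7, 14, 21, 28; the last is April 28.
1 November 2019 is a Friday, so the first Sunday is November 3 and the fourth is November 24.
At the standard offset (UTC−02:30), 02:30 UTC − 2h30m = 00:00 Umath Administrative Region standard time.
The standard-time date in Umath Administrative Region, May 3, 2019, lies within the daylight-saving period (28 April – 24 November), so Umath Administrative Region is on daylight time, UTC−01:30.
02:30 UTC − 1h30m = 01:00 Umath Administrative Region.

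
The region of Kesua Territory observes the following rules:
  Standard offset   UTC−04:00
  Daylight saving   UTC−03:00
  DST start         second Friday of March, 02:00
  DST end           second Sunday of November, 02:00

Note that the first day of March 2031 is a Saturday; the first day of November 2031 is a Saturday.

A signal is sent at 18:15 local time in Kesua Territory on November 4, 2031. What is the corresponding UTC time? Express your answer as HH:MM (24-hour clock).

1 March 2031 is a Saturday, so the first Friday is March 7 and the second is March 14.
1 November 2031 is a Saturday, so the first Sunday is November 2 and the second is November 9.
Daylight saving runs 14 March – 9 November; November 4, 2031 is inside that window, so Kesua Territory is at UTC−03:00.
18:15 local + 3h = 21:15 UTC.

21:15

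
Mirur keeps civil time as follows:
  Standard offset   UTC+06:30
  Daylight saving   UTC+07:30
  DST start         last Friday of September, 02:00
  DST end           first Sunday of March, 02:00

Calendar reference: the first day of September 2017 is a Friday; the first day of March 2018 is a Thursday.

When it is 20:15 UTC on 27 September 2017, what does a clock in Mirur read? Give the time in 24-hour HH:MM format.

1 September 2017 is a Friday, so Fridays fall on 1, 8, 15, 22, 29; the last is September 29.
1 March 2018 is a Thursday, so the first Sunday is March 4.
At the standard offset (UTC+06:30), 20:15 UTC + 6h30m = 02:45 Mirur standard time (rolling into the next day, 28 September 2017).
Daylight saving runs 29 September 2017 – 4 March 2018; the standard-time date in Mirur, 28 September 2017, is outside that window, so Mirur is on standard time at UTC+06:30.
20:15 UTC + 6h30m = 02:45 local (rolling into the next day, 28 September 2017).

02:45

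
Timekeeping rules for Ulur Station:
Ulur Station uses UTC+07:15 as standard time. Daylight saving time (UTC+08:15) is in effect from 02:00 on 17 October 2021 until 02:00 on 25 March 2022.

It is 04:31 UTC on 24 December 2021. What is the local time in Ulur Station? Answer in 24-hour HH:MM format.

At the standard offset (UTC+07:15), 04:31 UTC + 7h15m = 11:46 Ulur Station standard time.
The standard-time date in Ulur Station, 24 December 2021, falls between 17 October 2021 and 25 March 2022, so daylight saving is in effect and Ulur Station is at UTC+08:15.
04:31 UTC + 8h15m = 12:46 local.

12:46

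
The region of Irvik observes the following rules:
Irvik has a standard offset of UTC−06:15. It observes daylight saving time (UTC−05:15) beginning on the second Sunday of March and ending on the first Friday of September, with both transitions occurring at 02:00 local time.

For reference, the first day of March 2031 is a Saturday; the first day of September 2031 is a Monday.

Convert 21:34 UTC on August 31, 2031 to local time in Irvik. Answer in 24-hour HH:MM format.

1 March 2031 is a Saturday, so the first Sunday is March 2 and the second is March 9.
1 September 2031 is a Monday, so the first Friday is September 5.
At the standard offset (UTC−06:15), 21:34 UTC − 6h15m = 15:19 Irvik standard time.
Daylight saving runs 9 March – 5 September; the standard-time date in Irvik, August 31, 2031, is inside that window, so Irvik is at UTC−05:15.
21:34 UTC − 5h15m = 16:19 local.

16:19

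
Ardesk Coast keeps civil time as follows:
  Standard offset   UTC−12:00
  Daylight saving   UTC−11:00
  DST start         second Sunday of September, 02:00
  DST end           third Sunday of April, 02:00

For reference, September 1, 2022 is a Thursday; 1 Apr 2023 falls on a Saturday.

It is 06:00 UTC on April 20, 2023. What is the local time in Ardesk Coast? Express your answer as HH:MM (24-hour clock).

18:00

1 September 2022 is a Thursday, so the first Sunday is September 4 and the second is September 11.
1 April 2023 is a Saturday, so the first Sunday is April 2 and the third is April 16.
At the standard offset (UTC−12:00), 06:00 UTC − 12h = 18:00 Ardesk Coast standard time (rolling into the previous day, 19 April 2023).
The standard-time date in Ardesk Coast, April 19, 2023, does not fall between 11 September 2022 and 16 April 2023, so daylight saving is not in effect and Ardesk Coast is at UTC−12:00.
06:00 UTC − 12h = 18:00 local (rolling into the previous day, 19 April 2023).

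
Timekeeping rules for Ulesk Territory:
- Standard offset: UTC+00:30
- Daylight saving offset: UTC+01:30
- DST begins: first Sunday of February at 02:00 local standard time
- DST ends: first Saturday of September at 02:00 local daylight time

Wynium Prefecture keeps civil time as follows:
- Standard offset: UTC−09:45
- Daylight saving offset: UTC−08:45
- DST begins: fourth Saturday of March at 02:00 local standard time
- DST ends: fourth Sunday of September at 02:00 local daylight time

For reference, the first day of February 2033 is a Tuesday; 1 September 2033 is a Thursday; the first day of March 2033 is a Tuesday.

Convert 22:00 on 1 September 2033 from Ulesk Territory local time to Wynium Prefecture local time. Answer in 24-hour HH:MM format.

11:45

1 February 2033 is a Tuesday, so the first Sunday is February 6.
1 September 2033 is a Thursday, so the first Saturday is September 3.
Daylight saving runs 6 February – 3 September; 1 September 2033 is inside that window, so Ulesk Territory is at UTC+01:30.
22:00 Ulesk Territory − 1h30m = 20:30 UTC.
1 March 2033 is a Tuesday, so the first Saturday is March 5 and the fourth is March 26.
1 September 2033 is a Thursday, so the first Sunday is September 4 and the fourth is September 25.
At the standard offset (UTC−09:45), 20:30 UTC − 9h45m = 10:45 Wynium Prefecture standard time.
The standard-time date in Wynium Prefecture, 1 September 2033, lies within the daylight-saving period (26 March – 25 September), so Wynium Prefecture is on daylight time, UTC−08:45.
20:30 UTC − 8h45m = 11:45 Wynium Prefecture.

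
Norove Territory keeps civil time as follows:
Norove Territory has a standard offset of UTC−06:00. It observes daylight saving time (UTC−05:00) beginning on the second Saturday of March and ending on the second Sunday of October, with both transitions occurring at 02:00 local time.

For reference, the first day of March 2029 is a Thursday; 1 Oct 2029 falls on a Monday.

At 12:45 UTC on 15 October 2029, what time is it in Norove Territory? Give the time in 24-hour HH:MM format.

1 March 2029 is a Thursday, so the first Saturday is March 3 and the second is March 10.
1 October 2029 is a Monday, so the first Sunday is October 7 and the second is October 14.
At the standard offset (UTC−06:00), 12:45 UTC − 6h = 06:45 Norove Territory standard time.
The standard-time date in Norove Territory, 15 October 2029, is outside the daylight-saving period (10 March – 14 October), so Norove Territory is on standard time, UTC−06:00.
12:45 UTC − 6h = 06:45 local.

06:45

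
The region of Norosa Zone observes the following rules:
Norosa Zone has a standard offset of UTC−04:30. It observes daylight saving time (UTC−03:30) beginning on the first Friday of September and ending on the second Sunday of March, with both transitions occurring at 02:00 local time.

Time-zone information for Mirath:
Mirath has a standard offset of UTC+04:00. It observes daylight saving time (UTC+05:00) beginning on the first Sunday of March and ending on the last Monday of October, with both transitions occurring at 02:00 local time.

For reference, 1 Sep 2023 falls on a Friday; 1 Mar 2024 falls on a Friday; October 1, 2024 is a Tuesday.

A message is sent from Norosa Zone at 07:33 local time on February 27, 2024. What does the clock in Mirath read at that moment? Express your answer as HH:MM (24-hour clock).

15:03

1 September 2023 is a Friday, so the first Friday is September 1.
1 March 2024 is a Friday, so the first Sunday is March 3 and the second is March 10.
February 27, 2024 falls between 1 September 2023 and 10 March 2024, so daylight saving is in effect and Norosa Zone is at UTC−03:30.
07:33 Norosa Zone + 3h30m = 11:03 UTC.
1 March 2024 is a Friday, so the first Sunday is March 3.
1 October 2024 is a Tuesday, so Mondays fall on 7, 14, 21, 28; the last is October 28.
At the standard offset (UTC+04:00), 11:03 UTC + 4h = 15:03 Mirath standard time.
Daylight saving runs 3 March – 28 October; the standard-time date in Mirath, February 27, 2024, is outside that window, so Mirath is on standard time at UTC+04:00.
11:03 UTC + 4h = 15:03 Mirath.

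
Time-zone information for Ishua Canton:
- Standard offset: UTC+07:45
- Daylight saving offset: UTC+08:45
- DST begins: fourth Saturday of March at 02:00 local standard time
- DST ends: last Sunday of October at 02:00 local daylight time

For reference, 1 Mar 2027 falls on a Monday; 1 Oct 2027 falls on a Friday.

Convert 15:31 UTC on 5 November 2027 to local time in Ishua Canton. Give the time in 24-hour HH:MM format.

23:16

1 March 2027 is a Monday, so the first Saturday is March 6 and the fourth is March 27.
1 October 2027 is a Friday, so Sundays fall on 3, 10, 17, 24, 31; the last is October 31.
At the standard offset (UTC+07:45), 15:31 UTC + 7h45m = 23:16 Ishua Canton standard time.
The standard-time date in Ishua Canton, 5 November 2027, does not fall between 27 March and 31 October, so daylight saving is not in effect and Ishua Canton is at UTC+07:45.
15:31 UTC + 7h45m = 23:16 local.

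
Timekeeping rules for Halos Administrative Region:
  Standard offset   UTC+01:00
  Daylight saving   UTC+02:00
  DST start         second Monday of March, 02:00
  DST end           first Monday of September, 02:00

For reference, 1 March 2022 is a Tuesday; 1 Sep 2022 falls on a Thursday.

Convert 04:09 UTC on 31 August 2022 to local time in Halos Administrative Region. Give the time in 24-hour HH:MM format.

06:09

1 March 2022 is a Tuesday, so the first Monday is March 7 and the second is March 14.
1 September 2022 is a Thursday, so the first Monday is September 5.
At the standard offset (UTC+01:00), 04:09 UTC + 1h = 05:09 Halos Administrative Region standard time.
Daylight saving runs 14 March – 5 September; the standard-time date in Halos Administrative Region, 31 August 2022, is inside that window, so Halos Administrative Region is at UTC+02:00.
04:09 UTC + 2h = 06:09 local.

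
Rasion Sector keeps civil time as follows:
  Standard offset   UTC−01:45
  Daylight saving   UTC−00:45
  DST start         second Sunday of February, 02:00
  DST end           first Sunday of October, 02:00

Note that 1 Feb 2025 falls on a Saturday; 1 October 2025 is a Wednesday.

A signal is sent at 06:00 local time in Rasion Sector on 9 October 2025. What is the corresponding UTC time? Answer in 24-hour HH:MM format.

1 February 2025 is a Saturday, so the first Sunday is February 2 and the second is February 9.
1 October 2025 is a Wednesday, so the first Sunday is October 5.
9 October 2025 does not fall between 9 February and 5 October, so daylight saving is not in effect and Rasion Sector is at UTC−01:45.
06:00 local + 1h45m = 07:45 UTC.

07:45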